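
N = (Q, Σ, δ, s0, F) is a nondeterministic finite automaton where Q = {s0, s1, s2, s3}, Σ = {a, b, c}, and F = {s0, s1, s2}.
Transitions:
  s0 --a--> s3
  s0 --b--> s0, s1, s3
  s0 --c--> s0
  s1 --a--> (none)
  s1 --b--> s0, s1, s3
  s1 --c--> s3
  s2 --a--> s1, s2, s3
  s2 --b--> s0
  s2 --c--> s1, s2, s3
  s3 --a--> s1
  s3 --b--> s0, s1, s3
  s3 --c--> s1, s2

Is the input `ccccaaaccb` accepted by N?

rejected

Start: {s0}
read c: {s0}
read c: {s0}
read c: {s0}
read c: {s0}
read a: {s3}
read a: {s1}
read a: {}
The reachable set is empty and stays empty for the remaining 3 symbols.
Reachable ∩ accepting = {} — empty.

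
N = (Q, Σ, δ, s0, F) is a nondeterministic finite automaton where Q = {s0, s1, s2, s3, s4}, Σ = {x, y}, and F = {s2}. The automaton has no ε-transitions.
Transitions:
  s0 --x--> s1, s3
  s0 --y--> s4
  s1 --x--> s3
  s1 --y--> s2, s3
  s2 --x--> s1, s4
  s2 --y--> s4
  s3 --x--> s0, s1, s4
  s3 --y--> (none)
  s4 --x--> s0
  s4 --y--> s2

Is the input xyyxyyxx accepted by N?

Start: {s0}
read x: {s1, s3}
read y: {s2, s3}
read y: {s4}
read x: {s0}
read y: {s4}
read y: {s2}
read x: {s1, s4}
read x: {s0, s3}
Reachable ∩ accepting = {} — empty.

rejected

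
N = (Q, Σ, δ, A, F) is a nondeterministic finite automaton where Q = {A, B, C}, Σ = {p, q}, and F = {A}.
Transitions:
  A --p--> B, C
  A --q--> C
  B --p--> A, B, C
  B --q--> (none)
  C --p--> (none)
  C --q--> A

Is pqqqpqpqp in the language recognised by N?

Start: {A}
read p: {B, C}
read q: {A}
read q: {C}
read q: {A}
read p: {B, C}
read q: {A}
read p: {B, C}
read q: {A}
read p: {B, C}
Reachable ∩ accepting = {} — empty.

rejected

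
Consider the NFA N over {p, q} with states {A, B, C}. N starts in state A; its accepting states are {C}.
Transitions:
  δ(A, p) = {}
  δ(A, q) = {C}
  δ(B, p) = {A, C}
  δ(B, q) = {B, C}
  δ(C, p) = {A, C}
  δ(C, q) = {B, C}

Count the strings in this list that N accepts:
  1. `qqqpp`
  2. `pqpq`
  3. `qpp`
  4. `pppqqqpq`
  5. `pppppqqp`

2

`qqqpp`: accepted
`pqpq`: rejected
`qpp`: accepted
`pppqqqpq`: rejected
`pppppqqp`: rejected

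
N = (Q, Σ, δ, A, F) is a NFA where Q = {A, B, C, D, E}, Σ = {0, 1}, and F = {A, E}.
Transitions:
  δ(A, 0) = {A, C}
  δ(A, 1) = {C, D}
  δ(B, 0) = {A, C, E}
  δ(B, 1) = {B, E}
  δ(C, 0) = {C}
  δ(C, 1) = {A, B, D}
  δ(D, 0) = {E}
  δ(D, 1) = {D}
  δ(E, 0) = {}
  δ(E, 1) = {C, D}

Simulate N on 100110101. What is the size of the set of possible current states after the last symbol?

4

Start: {A}
read 1: {C, D}
read 0: {C, E}
read 0: {C}
read 1: {A, B, D}
read 1: {B, C, D, E}
read 0: {A, C, E}
read 1: {A, B, C, D}
read 0: {A, C, E}
read 1: {A, B, C, D}
Final reachable set {A, B, C, D} has 4 states.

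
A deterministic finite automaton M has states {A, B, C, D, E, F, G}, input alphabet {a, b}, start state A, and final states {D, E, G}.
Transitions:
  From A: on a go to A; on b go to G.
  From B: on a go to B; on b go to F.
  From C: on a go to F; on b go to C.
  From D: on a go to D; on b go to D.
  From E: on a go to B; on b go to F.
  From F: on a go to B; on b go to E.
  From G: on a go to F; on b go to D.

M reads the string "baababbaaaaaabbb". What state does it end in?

F

A --b--> G
G --a--> F
F --a--> B
B --b--> F
F --a--> B
B --b--> F
F --b--> E
E --a--> B
B --a--> B
B --a--> B
B --a--> B
B --a--> B
B --a--> B
B --b--> F
F --b--> E
E --b--> F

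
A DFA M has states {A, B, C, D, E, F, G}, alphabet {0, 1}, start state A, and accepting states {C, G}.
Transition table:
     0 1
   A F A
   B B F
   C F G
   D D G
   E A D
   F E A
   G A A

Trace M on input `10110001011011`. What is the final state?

A

A --1--> A
A --0--> F
F --1--> A
A --1--> A
A --0--> F
F --0--> E
E --0--> A
A --1--> A
A --0--> F
F --1--> A
A --1--> A
A --0--> F
F --1--> A
A --1--> A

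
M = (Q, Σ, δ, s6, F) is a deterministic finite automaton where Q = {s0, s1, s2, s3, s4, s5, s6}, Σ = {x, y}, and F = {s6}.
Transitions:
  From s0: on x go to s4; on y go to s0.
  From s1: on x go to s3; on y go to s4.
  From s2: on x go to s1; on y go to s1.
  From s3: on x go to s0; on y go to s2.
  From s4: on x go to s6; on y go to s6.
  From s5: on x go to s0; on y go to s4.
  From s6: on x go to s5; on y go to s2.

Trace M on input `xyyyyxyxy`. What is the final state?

s4

s6 --x--> s5
s5 --y--> s4
s4 --y--> s6
s6 --y--> s2
s2 --y--> s1
s1 --x--> s3
s3 --y--> s2
s2 --x--> s1
s1 --y--> s4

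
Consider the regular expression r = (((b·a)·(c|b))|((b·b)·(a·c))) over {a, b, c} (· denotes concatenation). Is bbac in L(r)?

yes

The right alternative ((b·b)·(a·c)) matches bbac.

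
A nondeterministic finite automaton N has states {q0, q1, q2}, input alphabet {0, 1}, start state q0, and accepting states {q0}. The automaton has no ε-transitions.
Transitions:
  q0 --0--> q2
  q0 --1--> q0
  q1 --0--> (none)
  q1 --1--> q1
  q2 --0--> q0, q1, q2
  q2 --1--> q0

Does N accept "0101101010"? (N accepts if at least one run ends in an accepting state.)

Start: {q0}
read 0: {q2}
read 1: {q0}
read 0: {q2}
read 1: {q0}
read 1: {q0}
read 0: {q2}
read 1: {q0}
read 0: {q2}
read 1: {q0}
read 0: {q2}
Reachable ∩ accepting = {} — empty.

rejected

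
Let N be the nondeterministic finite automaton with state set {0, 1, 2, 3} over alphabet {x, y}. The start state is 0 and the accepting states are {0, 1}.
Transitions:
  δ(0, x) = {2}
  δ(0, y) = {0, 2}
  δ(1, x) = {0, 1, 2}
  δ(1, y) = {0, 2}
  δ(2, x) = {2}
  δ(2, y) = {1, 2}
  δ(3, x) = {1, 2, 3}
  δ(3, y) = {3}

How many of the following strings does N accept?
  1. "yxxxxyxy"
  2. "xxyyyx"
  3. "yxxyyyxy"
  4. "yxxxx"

3

"yxxxxyxy": accepted
"xxyyyx": accepted
"yxxyyyxy": accepted
"yxxxx": rejected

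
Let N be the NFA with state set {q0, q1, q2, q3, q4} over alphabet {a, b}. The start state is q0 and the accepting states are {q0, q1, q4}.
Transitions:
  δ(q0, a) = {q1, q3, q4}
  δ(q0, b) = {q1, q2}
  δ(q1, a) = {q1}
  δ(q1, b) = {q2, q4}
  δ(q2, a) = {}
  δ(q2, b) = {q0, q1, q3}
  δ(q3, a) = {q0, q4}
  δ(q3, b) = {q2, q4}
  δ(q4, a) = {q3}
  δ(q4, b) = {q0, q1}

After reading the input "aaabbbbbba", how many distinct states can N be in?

Start: {q0}
read a: {q1, q3, q4}
read a: {q0, q1, q3, q4}
read a: {q0, q1, q3, q4}
read b: {q0, q1, q2, q4}
read b: {q0, q1, q2, q3, q4}
read b: {q0, q1, q2, q3, q4}
read b: {q0, q1, q2, q3, q4}
read b: {q0, q1, q2, q3, q4}
read b: {q0, q1, q2, q3, q4}
read a: {q0, q1, q3, q4}
Final reachable set {q0, q1, q3, q4} has 4 states.

4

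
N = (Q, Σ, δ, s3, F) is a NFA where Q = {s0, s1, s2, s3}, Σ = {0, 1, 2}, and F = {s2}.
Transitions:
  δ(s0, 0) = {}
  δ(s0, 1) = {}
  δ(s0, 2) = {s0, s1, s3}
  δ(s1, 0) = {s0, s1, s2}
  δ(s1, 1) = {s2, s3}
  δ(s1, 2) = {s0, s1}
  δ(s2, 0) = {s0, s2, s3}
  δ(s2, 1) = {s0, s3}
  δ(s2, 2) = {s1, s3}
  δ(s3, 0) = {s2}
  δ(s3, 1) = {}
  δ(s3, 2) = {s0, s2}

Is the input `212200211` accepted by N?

Start: {s3}
read 2: {s0, s2}
read 1: {s0, s3}
read 2: {s0, s1, s2, s3}
read 2: {s0, s1, s2, s3}
read 0: {s0, s1, s2, s3}
read 0: {s0, s1, s2, s3}
read 2: {s0, s1, s2, s3}
read 1: {s0, s2, s3}
read 1: {s0, s3}
Reachable ∩ accepting = {} — empty.

rejected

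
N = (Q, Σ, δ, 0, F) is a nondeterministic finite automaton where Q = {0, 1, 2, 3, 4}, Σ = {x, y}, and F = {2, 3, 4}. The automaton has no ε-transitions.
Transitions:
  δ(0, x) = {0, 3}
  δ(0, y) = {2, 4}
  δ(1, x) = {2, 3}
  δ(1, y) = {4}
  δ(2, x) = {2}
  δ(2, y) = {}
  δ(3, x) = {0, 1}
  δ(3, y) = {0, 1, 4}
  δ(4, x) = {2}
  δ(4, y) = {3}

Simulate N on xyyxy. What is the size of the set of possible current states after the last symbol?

Start: {0}
read x: {0, 3}
read y: {0, 1, 2, 4}
read y: {2, 3, 4}
read x: {0, 1, 2}
read y: {2, 4}
Final reachable set {2, 4} has 2 states.

2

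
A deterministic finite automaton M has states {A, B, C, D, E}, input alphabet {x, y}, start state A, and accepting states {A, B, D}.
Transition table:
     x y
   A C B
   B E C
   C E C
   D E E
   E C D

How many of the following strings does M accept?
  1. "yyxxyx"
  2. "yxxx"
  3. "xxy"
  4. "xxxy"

"yyxxyx": rejected
"yxxx": rejected
"xxy": accepted
"xxxy": rejected

1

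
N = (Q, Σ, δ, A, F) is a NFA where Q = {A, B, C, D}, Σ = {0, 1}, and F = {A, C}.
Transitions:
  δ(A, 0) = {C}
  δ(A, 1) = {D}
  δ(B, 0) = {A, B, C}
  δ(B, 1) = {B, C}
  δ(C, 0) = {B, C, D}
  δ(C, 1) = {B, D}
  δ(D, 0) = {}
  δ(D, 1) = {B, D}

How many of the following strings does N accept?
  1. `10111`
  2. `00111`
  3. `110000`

`10111`: rejected
`00111`: accepted
`110000`: accepted

2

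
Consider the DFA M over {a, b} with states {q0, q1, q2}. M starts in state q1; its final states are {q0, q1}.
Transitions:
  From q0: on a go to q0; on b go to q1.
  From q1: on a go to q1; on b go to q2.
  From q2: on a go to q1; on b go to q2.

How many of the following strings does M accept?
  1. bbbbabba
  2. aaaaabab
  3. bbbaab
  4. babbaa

2

bbbbabba: accepted
aaaaabab: rejected
bbbaab: rejected
babbaa: accepted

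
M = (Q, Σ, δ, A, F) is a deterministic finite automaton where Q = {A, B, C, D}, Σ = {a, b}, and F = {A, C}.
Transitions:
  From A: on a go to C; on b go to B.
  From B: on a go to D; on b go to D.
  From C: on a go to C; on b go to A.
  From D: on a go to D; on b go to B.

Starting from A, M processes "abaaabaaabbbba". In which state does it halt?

D

A --a--> C
C --b--> A
A --a--> C
C --a--> C
C --a--> C
C --b--> A
A --a--> C
C --a--> C
C --a--> C
C --b--> A
A --b--> B
B --b--> D
D --b--> B
B --a--> D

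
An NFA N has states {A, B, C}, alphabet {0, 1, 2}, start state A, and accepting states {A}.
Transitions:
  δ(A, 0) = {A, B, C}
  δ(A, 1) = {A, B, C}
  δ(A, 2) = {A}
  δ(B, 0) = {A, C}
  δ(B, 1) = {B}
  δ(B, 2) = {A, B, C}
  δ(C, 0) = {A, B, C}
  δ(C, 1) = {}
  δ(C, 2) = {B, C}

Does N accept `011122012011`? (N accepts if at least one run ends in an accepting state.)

Start: {A}
read 0: {A, B, C}
read 1: {A, B, C}
read 1: {A, B, C}
read 1: {A, B, C}
read 2: {A, B, C}
read 2: {A, B, C}
read 0: {A, B, C}
read 1: {A, B, C}
read 2: {A, B, C}
read 0: {A, B, C}
read 1: {A, B, C}
read 1: {A, B, C}
Reachable ∩ accepting = {A} — nonempty.

accepted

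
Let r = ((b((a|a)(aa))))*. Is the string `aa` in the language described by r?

no

aa cannot be split into zero or more pieces each matching (b((a|a)(aa))).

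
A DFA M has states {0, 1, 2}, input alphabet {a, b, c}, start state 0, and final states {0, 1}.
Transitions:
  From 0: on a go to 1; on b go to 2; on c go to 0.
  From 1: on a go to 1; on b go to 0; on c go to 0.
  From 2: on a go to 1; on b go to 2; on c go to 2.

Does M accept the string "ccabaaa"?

0 --c--> 0
0 --c--> 0
0 --a--> 1
1 --b--> 0
0 --a--> 1
1 --a--> 1
1 --a--> 1
End in state 1, which is an accepting state.

accepted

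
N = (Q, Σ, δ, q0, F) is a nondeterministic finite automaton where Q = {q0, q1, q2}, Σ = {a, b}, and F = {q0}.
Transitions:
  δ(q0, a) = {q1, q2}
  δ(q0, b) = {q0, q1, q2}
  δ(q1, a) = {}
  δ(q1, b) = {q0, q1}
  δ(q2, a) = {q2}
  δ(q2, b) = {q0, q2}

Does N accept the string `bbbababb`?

Start: {q0}
read b: {q0, q1, q2}
read b: {q0, q1, q2}
read b: {q0, q1, q2}
read a: {q1, q2}
read b: {q0, q1, q2}
read a: {q1, q2}
read b: {q0, q1, q2}
read b: {q0, q1, q2}
Reachable ∩ accepting = {q0} — nonempty.

accepted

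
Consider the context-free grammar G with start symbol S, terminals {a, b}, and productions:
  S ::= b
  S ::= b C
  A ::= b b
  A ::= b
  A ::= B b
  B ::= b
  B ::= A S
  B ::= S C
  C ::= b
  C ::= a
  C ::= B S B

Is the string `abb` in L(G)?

no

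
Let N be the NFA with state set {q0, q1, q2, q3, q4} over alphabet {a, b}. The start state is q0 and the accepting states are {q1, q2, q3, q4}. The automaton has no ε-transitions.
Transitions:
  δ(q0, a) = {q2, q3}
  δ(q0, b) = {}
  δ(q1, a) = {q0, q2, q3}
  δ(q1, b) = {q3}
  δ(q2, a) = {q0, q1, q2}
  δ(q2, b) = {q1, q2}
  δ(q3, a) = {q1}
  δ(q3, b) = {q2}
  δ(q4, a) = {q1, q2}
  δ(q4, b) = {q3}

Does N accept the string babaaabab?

rejected

Start: {q0}
read b: {}
The reachable set is empty and stays empty for the remaining 8 symbols.
Reachable ∩ accepting = {} — empty.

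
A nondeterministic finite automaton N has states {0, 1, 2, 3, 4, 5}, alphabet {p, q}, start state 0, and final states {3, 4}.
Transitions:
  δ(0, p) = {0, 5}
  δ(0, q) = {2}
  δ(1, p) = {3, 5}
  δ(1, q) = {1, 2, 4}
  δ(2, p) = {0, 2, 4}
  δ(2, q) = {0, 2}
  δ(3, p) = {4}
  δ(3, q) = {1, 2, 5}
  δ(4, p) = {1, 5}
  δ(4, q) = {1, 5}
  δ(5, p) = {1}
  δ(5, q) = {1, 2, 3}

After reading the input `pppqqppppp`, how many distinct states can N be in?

Start: {0}
read p: {0, 5}
read p: {0, 1, 5}
read p: {0, 1, 3, 5}
read q: {1, 2, 3, 4, 5}
read q: {0, 1, 2, 3, 4, 5}
read p: {0, 1, 2, 3, 4, 5}
read p: {0, 1, 2, 3, 4, 5}
read p: {0, 1, 2, 3, 4, 5}
read p: {0, 1, 2, 3, 4, 5}
read p: {0, 1, 2, 3, 4, 5}
Final reachable set {0, 1, 2, 3, 4, 5} has 6 states.

6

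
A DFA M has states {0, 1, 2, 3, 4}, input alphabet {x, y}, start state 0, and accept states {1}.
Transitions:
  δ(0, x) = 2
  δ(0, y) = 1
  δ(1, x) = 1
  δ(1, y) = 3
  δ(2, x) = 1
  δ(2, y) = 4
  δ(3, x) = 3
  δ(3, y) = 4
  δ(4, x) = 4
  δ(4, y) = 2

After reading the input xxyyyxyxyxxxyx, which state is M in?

0 --x--> 2
2 --x--> 1
1 --y--> 3
3 --y--> 4
4 --y--> 2
2 --x--> 1
1 --y--> 3
3 --x--> 3
3 --y--> 4
4 --x--> 4
4 --x--> 4
4 --x--> 4
4 --y--> 2
2 --x--> 1

1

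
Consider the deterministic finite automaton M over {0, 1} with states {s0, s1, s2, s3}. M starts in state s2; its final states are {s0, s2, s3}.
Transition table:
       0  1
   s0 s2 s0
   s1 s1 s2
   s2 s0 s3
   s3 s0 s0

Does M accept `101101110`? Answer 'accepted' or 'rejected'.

accepted

s2 --1--> s3
s3 --0--> s0
s0 --1--> s0
s0 --1--> s0
s0 --0--> s2
s2 --1--> s3
s3 --1--> s0
s0 --1--> s0
s0 --0--> s2
End in state s2, which is an accepting state.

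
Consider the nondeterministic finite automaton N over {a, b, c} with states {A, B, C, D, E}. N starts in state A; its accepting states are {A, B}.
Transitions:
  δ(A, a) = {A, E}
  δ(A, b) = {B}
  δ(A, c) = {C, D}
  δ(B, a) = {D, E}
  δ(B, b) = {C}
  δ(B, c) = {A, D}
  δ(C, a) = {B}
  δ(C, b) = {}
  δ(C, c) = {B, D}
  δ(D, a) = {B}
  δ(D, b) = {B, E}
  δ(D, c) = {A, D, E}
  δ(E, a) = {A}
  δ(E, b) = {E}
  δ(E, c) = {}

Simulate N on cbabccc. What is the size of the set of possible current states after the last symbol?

Start: {A}
read c: {C, D}
read b: {B, E}
read a: {A, D, E}
read b: {B, E}
read c: {A, D}
read c: {A, C, D, E}
read c: {A, B, C, D, E}
Final reachable set {A, B, C, D, E} has 5 states.

5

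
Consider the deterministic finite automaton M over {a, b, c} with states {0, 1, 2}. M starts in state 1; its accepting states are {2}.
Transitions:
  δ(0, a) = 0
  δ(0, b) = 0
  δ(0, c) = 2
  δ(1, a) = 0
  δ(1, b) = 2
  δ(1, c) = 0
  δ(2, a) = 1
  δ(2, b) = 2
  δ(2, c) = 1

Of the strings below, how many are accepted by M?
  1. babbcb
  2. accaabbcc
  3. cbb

babbcb: accepted
accaabbcc: rejected
cbb: rejected

1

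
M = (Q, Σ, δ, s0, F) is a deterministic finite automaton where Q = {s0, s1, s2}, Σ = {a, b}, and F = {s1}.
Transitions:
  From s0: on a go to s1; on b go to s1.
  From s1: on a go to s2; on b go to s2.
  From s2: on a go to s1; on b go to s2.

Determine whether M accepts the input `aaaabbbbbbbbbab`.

rejected

s0 --a--> s1
s1 --a--> s2
s2 --a--> s1
s1 --a--> s2
s2 --b--> s2
s2 --b--> s2
s2 --b--> s2
s2 --b--> s2
s2 --b--> s2
s2 --b--> s2
s2 --b--> s2
s2 --b--> s2
s2 --b--> s2
s2 --a--> s1
s1 --b--> s2
End in state s2, which is not an accepting state.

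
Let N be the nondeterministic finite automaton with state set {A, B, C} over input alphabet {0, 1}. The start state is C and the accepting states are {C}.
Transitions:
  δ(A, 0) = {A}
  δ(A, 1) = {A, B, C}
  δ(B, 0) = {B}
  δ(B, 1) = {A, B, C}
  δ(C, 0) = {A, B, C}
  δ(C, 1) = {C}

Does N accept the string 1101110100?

Start: {C}
read 1: {C}
read 1: {C}
read 0: {A, B, C}
read 1: {A, B, C}
read 1: {A, B, C}
read 1: {A, B, C}
read 0: {A, B, C}
read 1: {A, B, C}
read 0: {A, B, C}
read 0: {A, B, C}
Reachable ∩ accepting = {C} — nonempty.

accepted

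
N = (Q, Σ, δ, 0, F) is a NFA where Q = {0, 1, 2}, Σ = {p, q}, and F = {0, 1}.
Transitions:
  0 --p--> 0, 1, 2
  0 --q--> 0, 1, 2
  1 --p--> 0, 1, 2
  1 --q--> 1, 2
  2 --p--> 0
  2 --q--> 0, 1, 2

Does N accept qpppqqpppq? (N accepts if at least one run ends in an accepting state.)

Start: {0}
read q: {0, 1, 2}
read p: {0, 1, 2}
read p: {0, 1, 2}
read p: {0, 1, 2}
read q: {0, 1, 2}
read q: {0, 1, 2}
read p: {0, 1, 2}
read p: {0, 1, 2}
read p: {0, 1, 2}
read q: {0, 1, 2}
Reachable ∩ accepting = {0, 1} — nonempty.

accepted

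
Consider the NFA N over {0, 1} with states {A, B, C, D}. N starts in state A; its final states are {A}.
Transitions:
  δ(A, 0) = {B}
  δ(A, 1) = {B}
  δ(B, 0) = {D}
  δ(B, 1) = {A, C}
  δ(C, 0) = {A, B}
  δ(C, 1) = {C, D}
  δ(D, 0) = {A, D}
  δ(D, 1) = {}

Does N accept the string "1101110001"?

Start: {A}
read 1: {B}
read 1: {A, C}
read 0: {A, B}
read 1: {A, B, C}
read 1: {A, B, C, D}
read 1: {A, B, C, D}
read 0: {A, B, D}
read 0: {A, B, D}
read 0: {A, B, D}
read 1: {A, B, C}
Reachable ∩ accepting = {A} — nonempty.

accepted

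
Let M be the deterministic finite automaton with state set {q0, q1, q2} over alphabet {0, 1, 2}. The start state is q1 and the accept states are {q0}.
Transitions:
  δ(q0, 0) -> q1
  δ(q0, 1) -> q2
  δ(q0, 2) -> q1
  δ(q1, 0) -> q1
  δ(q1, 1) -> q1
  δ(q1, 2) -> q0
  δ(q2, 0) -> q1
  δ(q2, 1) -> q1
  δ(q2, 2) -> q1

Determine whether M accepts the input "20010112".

q1 --2--> q0
q0 --0--> q1
q1 --0--> q1
q1 --1--> q1
q1 --0--> q1
q1 --1--> q1
q1 --1--> q1
q1 --2--> q0
End in state q0, which is an accepting state.

accepted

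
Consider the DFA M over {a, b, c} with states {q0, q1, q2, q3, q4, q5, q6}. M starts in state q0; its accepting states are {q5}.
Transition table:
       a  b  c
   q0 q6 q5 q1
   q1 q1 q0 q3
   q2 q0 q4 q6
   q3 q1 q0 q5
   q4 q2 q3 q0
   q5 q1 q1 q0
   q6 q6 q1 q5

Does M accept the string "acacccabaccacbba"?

rejected

q0 --a--> q6
q6 --c--> q5
q5 --a--> q1
q1 --c--> q3
q3 --c--> q5
q5 --c--> q0
q0 --a--> q6
q6 --b--> q1
q1 --a--> q1
q1 --c--> q3
q3 --c--> q5
q5 --a--> q1
q1 --c--> q3
q3 --b--> q0
q0 --b--> q5
q5 --a--> q1
End in state q1, which is not an accepting state.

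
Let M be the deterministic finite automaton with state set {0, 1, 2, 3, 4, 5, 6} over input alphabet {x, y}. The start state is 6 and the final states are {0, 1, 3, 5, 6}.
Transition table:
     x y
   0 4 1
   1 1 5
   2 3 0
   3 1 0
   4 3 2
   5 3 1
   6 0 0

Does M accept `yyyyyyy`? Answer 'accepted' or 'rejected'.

accepted

6 --y--> 0
0 --y--> 1
1 --y--> 5
5 --y--> 1
1 --y--> 5
5 --y--> 1
1 --y--> 5
End in state 5, which is an accepting state.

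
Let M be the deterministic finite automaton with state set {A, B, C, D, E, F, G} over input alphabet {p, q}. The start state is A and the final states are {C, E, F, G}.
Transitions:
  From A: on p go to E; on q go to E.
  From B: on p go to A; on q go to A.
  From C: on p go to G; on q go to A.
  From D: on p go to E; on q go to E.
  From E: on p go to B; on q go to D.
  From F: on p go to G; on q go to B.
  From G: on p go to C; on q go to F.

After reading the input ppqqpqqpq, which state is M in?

A

A --p--> E
E --p--> B
B --q--> A
A --q--> E
E --p--> B
B --q--> A
A --q--> E
E --p--> B
B --q--> A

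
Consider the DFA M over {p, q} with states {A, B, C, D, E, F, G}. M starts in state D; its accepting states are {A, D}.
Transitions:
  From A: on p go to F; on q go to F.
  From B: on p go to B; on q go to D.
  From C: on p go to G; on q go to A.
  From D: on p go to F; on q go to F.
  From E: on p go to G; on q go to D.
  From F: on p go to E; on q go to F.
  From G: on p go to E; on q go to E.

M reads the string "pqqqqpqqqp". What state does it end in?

D --p--> F
F --q--> F
F --q--> F
F --q--> F
F --q--> F
F --p--> E
E --q--> D
D --q--> F
F --q--> F
F --p--> E

E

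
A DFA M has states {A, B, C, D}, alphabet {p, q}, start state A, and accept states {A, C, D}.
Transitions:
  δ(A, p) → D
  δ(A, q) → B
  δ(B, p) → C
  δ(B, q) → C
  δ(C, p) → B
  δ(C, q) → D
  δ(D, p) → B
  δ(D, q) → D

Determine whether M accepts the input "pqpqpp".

A --p--> D
D --q--> D
D --p--> B
B --q--> C
C --p--> B
B --p--> C
End in state C, which is an accepting state.

accepted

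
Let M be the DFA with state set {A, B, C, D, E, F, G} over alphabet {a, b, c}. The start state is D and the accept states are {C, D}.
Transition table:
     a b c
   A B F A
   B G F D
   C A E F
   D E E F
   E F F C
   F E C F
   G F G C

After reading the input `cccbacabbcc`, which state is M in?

F

D --c--> F
F --c--> F
F --c--> F
F --b--> C
C --a--> A
A --c--> A
A --a--> B
B --b--> F
F --b--> C
C --c--> F
F --c--> F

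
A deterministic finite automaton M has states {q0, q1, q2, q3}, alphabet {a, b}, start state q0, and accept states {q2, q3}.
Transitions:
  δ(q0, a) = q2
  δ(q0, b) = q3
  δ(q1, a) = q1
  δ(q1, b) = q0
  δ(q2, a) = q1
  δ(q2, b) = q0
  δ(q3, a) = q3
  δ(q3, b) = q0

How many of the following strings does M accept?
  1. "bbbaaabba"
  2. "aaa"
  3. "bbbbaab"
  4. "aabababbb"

1

"bbbaaabba": accepted
"aaa": rejected
"bbbbaab": rejected
"aabababbb": rejected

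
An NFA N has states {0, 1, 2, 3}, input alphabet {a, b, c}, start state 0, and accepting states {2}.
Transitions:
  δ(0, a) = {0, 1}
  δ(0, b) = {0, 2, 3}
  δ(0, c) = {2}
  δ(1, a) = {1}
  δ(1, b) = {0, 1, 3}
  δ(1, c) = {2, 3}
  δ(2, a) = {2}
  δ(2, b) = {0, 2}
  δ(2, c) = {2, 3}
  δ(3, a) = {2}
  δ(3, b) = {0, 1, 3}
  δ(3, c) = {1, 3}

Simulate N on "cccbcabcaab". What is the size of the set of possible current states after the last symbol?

4

Start: {0}
read c: {2}
read c: {2, 3}
read c: {1, 2, 3}
read b: {0, 1, 2, 3}
read c: {1, 2, 3}
read a: {1, 2}
read b: {0, 1, 2, 3}
read c: {1, 2, 3}
read a: {1, 2}
read a: {1, 2}
read b: {0, 1, 2, 3}
Final reachable set {0, 1, 2, 3} has 4 states.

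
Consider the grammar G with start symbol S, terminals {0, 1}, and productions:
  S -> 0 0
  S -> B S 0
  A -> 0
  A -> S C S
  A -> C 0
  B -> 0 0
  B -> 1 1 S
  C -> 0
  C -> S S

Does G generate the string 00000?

S ⇒ BS0 ⇒ 00S0 ⇒ 00000

yes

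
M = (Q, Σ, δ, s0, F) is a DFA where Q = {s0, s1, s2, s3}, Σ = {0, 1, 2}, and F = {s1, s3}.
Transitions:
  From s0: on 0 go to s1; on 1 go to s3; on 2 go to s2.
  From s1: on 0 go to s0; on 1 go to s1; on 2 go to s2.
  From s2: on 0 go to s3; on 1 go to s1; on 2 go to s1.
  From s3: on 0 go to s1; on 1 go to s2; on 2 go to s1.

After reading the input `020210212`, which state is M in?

s2

s0 --0--> s1
s1 --2--> s2
s2 --0--> s3
s3 --2--> s1
s1 --1--> s1
s1 --0--> s0
s0 --2--> s2
s2 --1--> s1
s1 --2--> s2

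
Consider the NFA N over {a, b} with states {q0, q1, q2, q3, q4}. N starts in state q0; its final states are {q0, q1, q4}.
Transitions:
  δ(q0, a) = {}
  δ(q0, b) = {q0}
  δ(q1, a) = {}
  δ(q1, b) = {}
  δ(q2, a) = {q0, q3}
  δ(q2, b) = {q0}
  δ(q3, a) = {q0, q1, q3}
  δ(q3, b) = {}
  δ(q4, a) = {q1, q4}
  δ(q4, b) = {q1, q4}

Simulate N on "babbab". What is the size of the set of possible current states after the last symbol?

Start: {q0}
read b: {q0}
read a: {}
The reachable set is empty and stays empty for the remaining 4 symbols.
Final reachable set {} has 0 states.

0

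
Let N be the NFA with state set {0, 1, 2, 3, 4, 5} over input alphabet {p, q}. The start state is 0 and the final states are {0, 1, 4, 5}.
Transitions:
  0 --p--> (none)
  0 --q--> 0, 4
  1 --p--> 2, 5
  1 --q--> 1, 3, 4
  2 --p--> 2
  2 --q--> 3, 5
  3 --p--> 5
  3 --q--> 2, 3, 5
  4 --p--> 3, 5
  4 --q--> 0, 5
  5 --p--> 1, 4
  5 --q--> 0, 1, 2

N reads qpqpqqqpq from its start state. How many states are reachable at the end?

Start: {0}
read q: {0, 4}
read p: {3, 5}
read q: {0, 1, 2, 3, 5}
read p: {1, 2, 4, 5}
read q: {0, 1, 2, 3, 4, 5}
read q: {0, 1, 2, 3, 4, 5}
read q: {0, 1, 2, 3, 4, 5}
read p: {1, 2, 3, 4, 5}
read q: {0, 1, 2, 3, 4, 5}
Final reachable set {0, 1, 2, 3, 4, 5} has 6 states.

6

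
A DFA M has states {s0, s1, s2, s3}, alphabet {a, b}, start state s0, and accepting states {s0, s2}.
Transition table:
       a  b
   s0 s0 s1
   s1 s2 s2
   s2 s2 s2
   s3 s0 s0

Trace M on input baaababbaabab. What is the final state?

s0 --b--> s1
s1 --a--> s2
s2 --a--> s2
s2 --a--> s2
s2 --b--> s2
s2 --a--> s2
s2 --b--> s2
s2 --b--> s2
s2 --a--> s2
s2 --a--> s2
s2 --b--> s2
s2 --a--> s2
s2 --b--> s2

s2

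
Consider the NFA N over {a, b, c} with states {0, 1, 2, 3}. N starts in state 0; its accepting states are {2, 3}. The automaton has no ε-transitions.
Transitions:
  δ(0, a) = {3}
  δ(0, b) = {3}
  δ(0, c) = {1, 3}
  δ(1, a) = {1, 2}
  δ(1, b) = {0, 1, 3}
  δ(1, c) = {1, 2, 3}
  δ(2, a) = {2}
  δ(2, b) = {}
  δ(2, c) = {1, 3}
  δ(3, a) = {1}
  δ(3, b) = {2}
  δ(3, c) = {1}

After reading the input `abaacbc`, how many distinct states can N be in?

3

Start: {0}
read a: {3}
read b: {2}
read a: {2}
read a: {2}
read c: {1, 3}
read b: {0, 1, 2, 3}
read c: {1, 2, 3}
Final reachable set {1, 2, 3} has 3 states.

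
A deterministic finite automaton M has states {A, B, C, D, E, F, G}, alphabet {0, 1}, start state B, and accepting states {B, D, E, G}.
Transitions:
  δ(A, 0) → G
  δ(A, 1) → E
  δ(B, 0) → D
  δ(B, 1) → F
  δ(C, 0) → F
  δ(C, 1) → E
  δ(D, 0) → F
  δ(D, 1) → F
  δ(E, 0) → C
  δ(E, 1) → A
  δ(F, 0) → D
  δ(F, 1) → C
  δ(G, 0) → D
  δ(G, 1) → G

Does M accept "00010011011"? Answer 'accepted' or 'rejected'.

B --0--> D
D --0--> F
F --0--> D
D --1--> F
F --0--> D
D --0--> F
F --1--> C
C --1--> E
E --0--> C
C --1--> E
E --1--> A
End in state A, which is not an accepting state.

rejected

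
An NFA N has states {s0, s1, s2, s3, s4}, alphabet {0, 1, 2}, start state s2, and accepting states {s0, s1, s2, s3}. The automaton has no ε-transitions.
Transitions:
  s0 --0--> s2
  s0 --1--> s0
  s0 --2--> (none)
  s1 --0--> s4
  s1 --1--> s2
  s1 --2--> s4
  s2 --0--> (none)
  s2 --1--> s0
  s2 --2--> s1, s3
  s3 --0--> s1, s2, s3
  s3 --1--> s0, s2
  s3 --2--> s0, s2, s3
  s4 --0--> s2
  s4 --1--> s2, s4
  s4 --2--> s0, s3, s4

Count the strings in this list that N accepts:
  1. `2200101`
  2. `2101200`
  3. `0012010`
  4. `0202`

1

`2200101`: accepted
`2101200`: rejected
`0012010`: rejected
`0202`: rejected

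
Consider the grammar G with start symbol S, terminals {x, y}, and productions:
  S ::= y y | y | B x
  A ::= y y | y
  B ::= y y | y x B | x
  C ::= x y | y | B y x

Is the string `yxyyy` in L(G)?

no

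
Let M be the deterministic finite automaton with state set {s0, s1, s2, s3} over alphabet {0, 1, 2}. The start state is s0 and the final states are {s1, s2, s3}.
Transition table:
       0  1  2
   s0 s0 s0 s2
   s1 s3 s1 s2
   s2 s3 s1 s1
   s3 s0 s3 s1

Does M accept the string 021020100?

rejected

s0 --0--> s0
s0 --2--> s2
s2 --1--> s1
s1 --0--> s3
s3 --2--> s1
s1 --0--> s3
s3 --1--> s3
s3 --0--> s0
s0 --0--> s0
End in state s0, which is not an accepting state.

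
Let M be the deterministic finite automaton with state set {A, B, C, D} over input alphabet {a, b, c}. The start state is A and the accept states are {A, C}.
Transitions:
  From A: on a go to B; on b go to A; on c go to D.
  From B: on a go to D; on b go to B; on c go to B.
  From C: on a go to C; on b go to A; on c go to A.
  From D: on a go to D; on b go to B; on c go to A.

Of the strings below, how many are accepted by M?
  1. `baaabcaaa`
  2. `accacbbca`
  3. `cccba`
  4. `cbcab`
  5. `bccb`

`baaabcaaa`: rejected
`accacbbca`: rejected
`cccba`: rejected
`cbcab`: rejected
`bccb`: accepted

1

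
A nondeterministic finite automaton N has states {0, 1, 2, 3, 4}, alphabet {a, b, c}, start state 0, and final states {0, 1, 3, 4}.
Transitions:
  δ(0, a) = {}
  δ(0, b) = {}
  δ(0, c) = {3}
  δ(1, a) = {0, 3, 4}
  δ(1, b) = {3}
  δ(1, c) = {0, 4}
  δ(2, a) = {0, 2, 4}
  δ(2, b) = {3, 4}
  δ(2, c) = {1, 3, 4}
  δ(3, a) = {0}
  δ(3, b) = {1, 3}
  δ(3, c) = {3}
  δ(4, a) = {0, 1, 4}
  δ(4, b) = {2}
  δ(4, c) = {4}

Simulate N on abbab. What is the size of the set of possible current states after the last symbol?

Start: {0}
read a: {}
The reachable set is empty and stays empty for the remaining 4 symbols.
Final reachable set {} has 0 states.

0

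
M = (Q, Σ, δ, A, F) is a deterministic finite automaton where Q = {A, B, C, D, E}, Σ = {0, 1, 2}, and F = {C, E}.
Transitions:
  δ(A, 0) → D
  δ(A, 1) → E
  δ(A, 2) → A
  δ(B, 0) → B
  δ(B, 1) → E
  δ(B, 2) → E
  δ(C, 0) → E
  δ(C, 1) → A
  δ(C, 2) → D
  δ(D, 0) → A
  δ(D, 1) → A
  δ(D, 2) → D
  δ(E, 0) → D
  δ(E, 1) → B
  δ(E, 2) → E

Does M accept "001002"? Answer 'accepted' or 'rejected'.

A --0--> D
D --0--> A
A --1--> E
E --0--> D
D --0--> A
A --2--> A
End in state A, which is not an accepting state.

rejected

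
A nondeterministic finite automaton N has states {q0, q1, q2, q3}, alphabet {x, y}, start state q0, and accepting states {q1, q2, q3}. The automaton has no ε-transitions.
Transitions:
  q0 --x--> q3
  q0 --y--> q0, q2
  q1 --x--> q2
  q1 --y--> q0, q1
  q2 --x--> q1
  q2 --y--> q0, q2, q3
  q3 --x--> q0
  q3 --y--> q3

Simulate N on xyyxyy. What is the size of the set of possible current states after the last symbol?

3

Start: {q0}
read x: {q3}
read y: {q3}
read y: {q3}
read x: {q0}
read y: {q0, q2}
read y: {q0, q2, q3}
Final reachable set {q0, q2, q3} has 3 states.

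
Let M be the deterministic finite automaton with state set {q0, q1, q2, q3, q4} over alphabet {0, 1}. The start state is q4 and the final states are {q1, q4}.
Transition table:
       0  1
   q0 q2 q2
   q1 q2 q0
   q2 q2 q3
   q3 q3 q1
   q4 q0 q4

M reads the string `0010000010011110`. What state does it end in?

q2

q4 --0--> q0
q0 --0--> q2
q2 --1--> q3
q3 --0--> q3
q3 --0--> q3
q3 --0--> q3
q3 --0--> q3
q3 --0--> q3
q3 --1--> q1
q1 --0--> q2
q2 --0--> q2
q2 --1--> q3
q3 --1--> q1
q1 --1--> q0
q0 --1--> q2
q2 --0--> q2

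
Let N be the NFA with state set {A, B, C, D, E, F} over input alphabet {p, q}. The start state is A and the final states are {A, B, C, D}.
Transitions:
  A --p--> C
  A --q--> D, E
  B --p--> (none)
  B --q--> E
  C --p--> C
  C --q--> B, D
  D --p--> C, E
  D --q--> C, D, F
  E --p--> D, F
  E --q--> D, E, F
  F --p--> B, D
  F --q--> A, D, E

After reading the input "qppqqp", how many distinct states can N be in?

Start: {A}
read q: {D, E}
read p: {C, D, E, F}
read p: {B, C, D, E, F}
read q: {A, B, C, D, E, F}
read q: {A, B, C, D, E, F}
read p: {B, C, D, E, F}
Final reachable set {B, C, D, E, F} has 5 states.

5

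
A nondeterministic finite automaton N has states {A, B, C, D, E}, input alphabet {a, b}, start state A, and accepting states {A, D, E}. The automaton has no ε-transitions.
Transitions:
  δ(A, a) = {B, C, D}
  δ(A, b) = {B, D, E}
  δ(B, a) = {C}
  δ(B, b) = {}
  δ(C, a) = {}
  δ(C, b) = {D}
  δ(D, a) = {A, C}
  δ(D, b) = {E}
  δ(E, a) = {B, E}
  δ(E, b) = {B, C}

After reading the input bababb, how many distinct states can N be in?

4

Start: {A}
read b: {B, D, E}
read a: {A, B, C, E}
read b: {B, C, D, E}
read a: {A, B, C, E}
read b: {B, C, D, E}
read b: {B, C, D, E}
Final reachable set {B, C, D, E} has 4 states.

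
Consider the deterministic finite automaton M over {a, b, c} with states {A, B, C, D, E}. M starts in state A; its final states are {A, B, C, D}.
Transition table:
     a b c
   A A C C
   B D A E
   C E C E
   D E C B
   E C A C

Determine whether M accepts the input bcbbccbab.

accepted

A --b--> C
C --c--> E
E --b--> A
A --b--> C
C --c--> E
E --c--> C
C --b--> C
C --a--> E
E --b--> A
End in state A, which is an accepting state.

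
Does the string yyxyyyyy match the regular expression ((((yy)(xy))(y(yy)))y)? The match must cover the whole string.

yes

Split as yyxyyyy·y: (((yy)(xy))(y(yy))) matches yyxyyyy and y matches y.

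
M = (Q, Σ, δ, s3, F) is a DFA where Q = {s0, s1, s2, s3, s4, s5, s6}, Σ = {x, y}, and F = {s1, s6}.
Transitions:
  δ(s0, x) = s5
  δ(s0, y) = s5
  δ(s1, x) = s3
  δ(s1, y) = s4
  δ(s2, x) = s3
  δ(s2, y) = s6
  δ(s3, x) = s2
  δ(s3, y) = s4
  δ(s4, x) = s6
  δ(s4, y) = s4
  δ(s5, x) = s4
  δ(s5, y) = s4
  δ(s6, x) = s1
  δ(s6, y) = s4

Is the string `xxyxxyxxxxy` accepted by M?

s3 --x--> s2
s2 --x--> s3
s3 --y--> s4
s4 --x--> s6
s6 --x--> s1
s1 --y--> s4
s4 --x--> s6
s6 --x--> s1
s1 --x--> s3
s3 --x--> s2
s2 --y--> s6
End in state s6, which is an accepting state.

accepted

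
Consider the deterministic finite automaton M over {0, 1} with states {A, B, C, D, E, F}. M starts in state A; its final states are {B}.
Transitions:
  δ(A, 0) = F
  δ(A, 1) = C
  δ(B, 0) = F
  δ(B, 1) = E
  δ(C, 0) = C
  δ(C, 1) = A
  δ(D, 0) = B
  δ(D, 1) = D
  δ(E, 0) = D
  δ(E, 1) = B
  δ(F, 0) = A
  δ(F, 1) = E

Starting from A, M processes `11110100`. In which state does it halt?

A --1--> C
C --1--> A
A --1--> C
C --1--> A
A --0--> F
F --1--> E
E --0--> D
D --0--> B

B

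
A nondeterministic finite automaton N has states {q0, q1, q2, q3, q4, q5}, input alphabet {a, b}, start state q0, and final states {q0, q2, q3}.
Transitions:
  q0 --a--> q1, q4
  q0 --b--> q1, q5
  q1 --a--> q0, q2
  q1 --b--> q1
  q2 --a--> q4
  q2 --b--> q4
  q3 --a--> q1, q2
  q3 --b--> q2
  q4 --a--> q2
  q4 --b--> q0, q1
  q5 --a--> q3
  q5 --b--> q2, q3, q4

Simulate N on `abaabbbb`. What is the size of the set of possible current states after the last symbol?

Start: {q0}
read a: {q1, q4}
read b: {q0, q1}
read a: {q0, q1, q2, q4}
read a: {q0, q1, q2, q4}
read b: {q0, q1, q4, q5}
read b: {q0, q1, q2, q3, q4, q5}
read b: {q0, q1, q2, q3, q4, q5}
read b: {q0, q1, q2, q3, q4, q5}
Final reachable set {q0, q1, q2, q3, q4, q5} has 6 states.

6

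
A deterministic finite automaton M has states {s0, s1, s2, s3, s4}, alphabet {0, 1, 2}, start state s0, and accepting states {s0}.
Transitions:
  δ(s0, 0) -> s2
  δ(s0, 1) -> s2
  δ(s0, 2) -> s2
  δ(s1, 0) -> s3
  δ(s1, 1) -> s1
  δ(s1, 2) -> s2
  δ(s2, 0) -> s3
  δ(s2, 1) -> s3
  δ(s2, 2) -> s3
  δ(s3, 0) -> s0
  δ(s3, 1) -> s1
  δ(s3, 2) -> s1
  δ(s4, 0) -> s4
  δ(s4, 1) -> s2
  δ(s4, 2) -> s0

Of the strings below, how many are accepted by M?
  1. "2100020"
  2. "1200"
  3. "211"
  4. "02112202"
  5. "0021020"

0

"2100020": rejected
"1200": rejected
"211": rejected
"02112202": rejected
"0021020": rejected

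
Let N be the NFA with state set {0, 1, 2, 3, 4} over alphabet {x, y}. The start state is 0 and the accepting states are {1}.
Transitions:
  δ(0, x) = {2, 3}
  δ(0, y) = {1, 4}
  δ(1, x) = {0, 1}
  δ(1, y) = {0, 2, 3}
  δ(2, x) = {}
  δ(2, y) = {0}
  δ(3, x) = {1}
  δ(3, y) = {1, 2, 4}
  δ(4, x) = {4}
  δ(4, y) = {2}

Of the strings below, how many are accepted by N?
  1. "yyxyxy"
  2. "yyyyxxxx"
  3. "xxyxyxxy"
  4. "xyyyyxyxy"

"yyxyxy": accepted
"yyyyxxxx": accepted
"xxyxyxxy": accepted
"xyyyyxyxy": accepted

4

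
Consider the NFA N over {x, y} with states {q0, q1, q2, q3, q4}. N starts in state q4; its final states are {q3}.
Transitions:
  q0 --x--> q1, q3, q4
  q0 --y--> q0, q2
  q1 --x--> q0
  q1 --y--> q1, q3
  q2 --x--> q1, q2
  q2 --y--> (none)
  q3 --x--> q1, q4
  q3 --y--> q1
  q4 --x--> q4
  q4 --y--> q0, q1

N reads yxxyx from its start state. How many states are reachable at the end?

Start: {q4}
read y: {q0, q1}
read x: {q0, q1, q3, q4}
read x: {q0, q1, q3, q4}
read y: {q0, q1, q2, q3}
read x: {q0, q1, q2, q3, q4}
Final reachable set {q0, q1, q2, q3, q4} has 5 states.

5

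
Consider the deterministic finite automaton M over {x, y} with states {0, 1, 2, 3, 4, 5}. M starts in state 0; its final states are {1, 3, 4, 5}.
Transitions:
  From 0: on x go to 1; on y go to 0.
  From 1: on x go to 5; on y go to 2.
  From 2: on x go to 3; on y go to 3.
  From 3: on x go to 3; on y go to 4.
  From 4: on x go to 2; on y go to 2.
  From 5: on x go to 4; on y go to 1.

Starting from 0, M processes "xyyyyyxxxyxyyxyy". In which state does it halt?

4

0 --x--> 1
1 --y--> 2
2 --y--> 3
3 --y--> 4
4 --y--> 2
2 --y--> 3
3 --x--> 3
3 --x--> 3
3 --x--> 3
3 --y--> 4
4 --x--> 2
2 --y--> 3
3 --y--> 4
4 --x--> 2
2 --y--> 3
3 --y--> 4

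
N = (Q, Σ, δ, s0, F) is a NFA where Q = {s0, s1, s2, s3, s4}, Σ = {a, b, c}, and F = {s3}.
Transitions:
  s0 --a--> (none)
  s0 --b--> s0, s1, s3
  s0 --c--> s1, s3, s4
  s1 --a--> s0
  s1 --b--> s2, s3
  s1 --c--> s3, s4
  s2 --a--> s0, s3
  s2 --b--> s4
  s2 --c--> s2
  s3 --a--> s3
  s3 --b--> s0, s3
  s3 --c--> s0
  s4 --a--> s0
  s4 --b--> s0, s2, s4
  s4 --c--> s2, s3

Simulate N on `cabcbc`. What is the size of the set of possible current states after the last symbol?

5

Start: {s0}
read c: {s1, s3, s4}
read a: {s0, s3}
read b: {s0, s1, s3}
read c: {s0, s1, s3, s4}
read b: {s0, s1, s2, s3, s4}
read c: {s0, s1, s2, s3, s4}
Final reachable set {s0, s1, s2, s3, s4} has 5 states.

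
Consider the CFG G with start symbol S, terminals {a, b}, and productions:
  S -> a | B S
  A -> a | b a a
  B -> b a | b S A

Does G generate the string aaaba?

no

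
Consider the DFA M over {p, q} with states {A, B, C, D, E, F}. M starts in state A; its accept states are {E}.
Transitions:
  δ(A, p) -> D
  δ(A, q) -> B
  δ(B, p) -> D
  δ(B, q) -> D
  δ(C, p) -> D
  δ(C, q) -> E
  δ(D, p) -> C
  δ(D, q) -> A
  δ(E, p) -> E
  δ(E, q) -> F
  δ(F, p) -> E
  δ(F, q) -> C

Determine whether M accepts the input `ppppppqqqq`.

A --p--> D
D --p--> C
C --p--> D
D --p--> C
C --p--> D
D --p--> C
C --q--> E
E --q--> F
F --q--> C
C --q--> E
End in state E, which is an accepting state.

accepted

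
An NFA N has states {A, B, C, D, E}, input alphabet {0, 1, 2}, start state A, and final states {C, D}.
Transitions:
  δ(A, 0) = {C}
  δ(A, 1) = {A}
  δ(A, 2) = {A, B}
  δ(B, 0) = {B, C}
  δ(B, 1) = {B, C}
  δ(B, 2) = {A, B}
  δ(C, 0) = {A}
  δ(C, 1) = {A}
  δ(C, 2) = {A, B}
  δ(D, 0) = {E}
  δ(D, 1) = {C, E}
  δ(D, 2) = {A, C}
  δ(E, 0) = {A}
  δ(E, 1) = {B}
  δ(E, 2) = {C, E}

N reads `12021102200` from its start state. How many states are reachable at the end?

3

Start: {A}
read 1: {A}
read 2: {A, B}
read 0: {B, C}
read 2: {A, B}
read 1: {A, B, C}
read 1: {A, B, C}
read 0: {A, B, C}
read 2: {A, B}
read 2: {A, B}
read 0: {B, C}
read 0: {A, B, C}
Final reachable set {A, B, C} has 3 states.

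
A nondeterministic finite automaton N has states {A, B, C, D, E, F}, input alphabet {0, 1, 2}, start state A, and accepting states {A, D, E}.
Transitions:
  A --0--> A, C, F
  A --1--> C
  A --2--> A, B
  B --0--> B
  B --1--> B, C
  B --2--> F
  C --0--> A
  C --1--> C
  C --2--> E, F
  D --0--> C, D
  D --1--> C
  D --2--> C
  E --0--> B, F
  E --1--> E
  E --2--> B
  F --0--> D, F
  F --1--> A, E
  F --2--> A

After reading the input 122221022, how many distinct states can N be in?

3

Start: {A}
read 1: {C}
read 2: {E, F}
read 2: {A, B}
read 2: {A, B, F}
read 2: {A, B, F}
read 1: {A, B, C, E}
read 0: {A, B, C, F}
read 2: {A, B, E, F}
read 2: {A, B, F}
Final reachable set {A, B, F} has 3 states.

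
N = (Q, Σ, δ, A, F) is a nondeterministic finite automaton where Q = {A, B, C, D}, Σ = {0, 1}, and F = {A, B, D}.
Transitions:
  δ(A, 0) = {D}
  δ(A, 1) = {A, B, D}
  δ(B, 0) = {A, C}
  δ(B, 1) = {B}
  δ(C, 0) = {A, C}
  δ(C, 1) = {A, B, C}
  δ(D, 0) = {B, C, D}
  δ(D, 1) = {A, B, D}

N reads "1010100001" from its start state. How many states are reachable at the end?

4

Start: {A}
read 1: {A, B, D}
read 0: {A, B, C, D}
read 1: {A, B, C, D}
read 0: {A, B, C, D}
read 1: {A, B, C, D}
read 0: {A, B, C, D}
read 0: {A, B, C, D}
read 0: {A, B, C, D}
read 0: {A, B, C, D}
read 1: {A, B, C, D}
Final reachable set {A, B, C, D} has 4 states.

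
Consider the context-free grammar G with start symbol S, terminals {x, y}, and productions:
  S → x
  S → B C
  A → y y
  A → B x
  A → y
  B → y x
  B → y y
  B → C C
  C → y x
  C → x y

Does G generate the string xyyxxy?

yes

S ⇒ BC ⇒ CCC ⇒ xyCC ⇒ xyyxC ⇒ xyyxxy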